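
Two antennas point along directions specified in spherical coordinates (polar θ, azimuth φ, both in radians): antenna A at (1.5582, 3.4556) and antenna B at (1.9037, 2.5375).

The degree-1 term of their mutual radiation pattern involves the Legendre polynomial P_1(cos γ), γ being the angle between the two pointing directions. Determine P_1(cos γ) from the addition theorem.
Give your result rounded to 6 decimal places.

Expand P_1 via completeness: Σ_{m} conj(Y_{1,m}) at Ω₁ times Y_{1,m} at Ω₂ —
  m=-1: (-0.328575, -0.106705) × (-0.268736, -0.185472) = (0.068509, 0.089617)  (running Σ = (0.068509, 0.089617))
  m=0: (0.006154, -0.000000) × (-0.159670, 0.000000) = (-0.000983, 0.000000)  (running Σ = (0.067527, 0.089617))
  m=1: (0.328575, -0.106705) × (0.268736, -0.185472) = (0.068509, -0.089617)  (running Σ = (0.136036, 0.000000))
Σ over m = (0.136036, 0.000000); ×(4π/3) → (0.569825, 0.000000). Real part: 0.569825

0.569825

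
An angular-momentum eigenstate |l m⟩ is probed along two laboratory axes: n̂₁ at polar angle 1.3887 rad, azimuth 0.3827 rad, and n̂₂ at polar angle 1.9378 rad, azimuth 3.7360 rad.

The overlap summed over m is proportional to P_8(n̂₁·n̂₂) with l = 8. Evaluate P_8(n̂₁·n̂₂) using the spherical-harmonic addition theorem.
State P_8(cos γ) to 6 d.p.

0.035478

Summing Y*_{l m}(θ₁,φ₁)·Y_{l m}(θ₂,φ₂) over m ∈ [−8, 8]; prefactor 4π/(2·8+1) = 0.739198:
  [-8]  conj(Y_{8,-8})(Ω₁) = -0.44963 + 0.03604j ; Y_{8,-8}(Ω₂) = 0.01273 + 0.29671j ; Δ = -0.01642 - 0.13295j
  [-7]  conj(Y_{8,-7})(Ω₁) = -0.29730 + 0.14830j ; Y_{8,-7}(Ω₂) = -0.23929 + 0.38895j ; Δ = 0.01346 - 0.15112j
  [-6]  conj(Y_{8,-6})(Ω₁) = 0.11481 - 0.12948j ; Y_{8,-6}(Ω₂) = -0.21122 + 0.09556j ; Δ = -0.01188 + 0.03832j
  [-5]  conj(Y_{8,-5})(Ω₁) = 0.11418 - 0.32003j ; Y_{8,-5}(Ω₂) = 0.21777 + 0.03728j ; Δ = 0.03680 - 0.06544j
  [-4]  conj(Y_{8,-4})(Ω₁) = 0.00275 + 0.06870j ; Y_{8,-4}(Ω₂) = 0.23550 + 0.22561j ; Δ = -0.01485 + 0.01680j
  [-3]  conj(Y_{8,-3})(Ω₁) = 0.13513 + 0.30041j ; Y_{8,-3}(Ω₂) = -0.01606 - 0.07448j ; Δ = 0.02021 - 0.01489j
  [-2]  conj(Y_{8,-2})(Ω₁) = -0.01497 - 0.01438j ; Y_{8,-2}(Ω₂) = 0.12398 - 0.30862j ; Δ = -0.00629 + 0.00284j
  [-1]  conj(Y_{8,-1})(Ω₁) = -0.29841 - 0.12012j ; Y_{8,-1}(Ω₂) = -0.01066 + 0.00720j ; Δ = 0.00405 - 0.00087j
  [+0]  conj(Y_{8,0})(Ω₁) = 0.00651 + 0.00000j ; Y_{8,0}(Ω₂) = -0.32910 + 0.00000j ; Δ = -0.00214 + 0.00000j
  [+1]  conj(Y_{8,1})(Ω₁) = 0.29841 - 0.12012j ; Y_{8,1}(Ω₂) = 0.01066 + 0.00720j ; Δ = 0.00405 + 0.00087j
  [+2]  conj(Y_{8,2})(Ω₁) = -0.01497 + 0.01438j ; Y_{8,2}(Ω₂) = 0.12398 + 0.30862j ; Δ = -0.00629 - 0.00284j
  [+3]  conj(Y_{8,3})(Ω₁) = -0.13513 + 0.30041j ; Y_{8,3}(Ω₂) = 0.01606 - 0.07448j ; Δ = 0.02021 + 0.01489j
  [+4]  conj(Y_{8,4})(Ω₁) = 0.00275 - 0.06870j ; Y_{8,4}(Ω₂) = 0.23550 - 0.22561j ; Δ = -0.01485 - 0.01680j
  [+5]  conj(Y_{8,5})(Ω₁) = -0.11418 - 0.32003j ; Y_{8,5}(Ω₂) = -0.21777 + 0.03728j ; Δ = 0.03680 + 0.06544j
  [+6]  conj(Y_{8,6})(Ω₁) = 0.11481 + 0.12948j ; Y_{8,6}(Ω₂) = -0.21122 - 0.09556j ; Δ = -0.01188 - 0.03832j
  [+7]  conj(Y_{8,7})(Ω₁) = 0.29730 + 0.14830j ; Y_{8,7}(Ω₂) = 0.23929 + 0.38895j ; Δ = 0.01346 + 0.15112j
  [+8]  conj(Y_{8,8})(Ω₁) = -0.44963 - 0.03604j ; Y_{8,8}(Ω₂) = 0.01273 - 0.29671j ; Δ = -0.01642 + 0.13295j
Σ over m = 0.04799 - 0.00000j; ×(4π/17) → 0.03548 - 0.00000j. Real part: 0.035478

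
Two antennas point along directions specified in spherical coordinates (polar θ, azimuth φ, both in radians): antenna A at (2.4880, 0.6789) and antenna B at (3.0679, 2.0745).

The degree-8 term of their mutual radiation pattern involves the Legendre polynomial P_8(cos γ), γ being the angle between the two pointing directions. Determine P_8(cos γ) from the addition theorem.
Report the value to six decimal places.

Expand P_8 via completeness: Σ_{m} conj(Y_{8,m}) at Ω₁ times Y_{8,m} at Ω₂ —
  m=-8: Y*=0.00634 - 0.00725j  Y=-0.00000 + 0.00000j  product 0.00000 + 0.00000j
  m=-7: Y*=-0.00201 + 0.05026j  Y=0.00000 + 0.00000j  product -0.00000 + 0.00000j
  m=-6: Y*=-0.09591 - 0.12909j  Y=0.00000 + 0.00000j  product -0.00000 - 0.00000j
  m=-5: Y*=0.33529 + 0.08665j  Y=0.00001 - 0.00002j  product 0.00001 - 0.00000j
  m=-4: Y*=-0.43938 + 0.19938j  Y=-0.00017 - 0.00035j  product 0.00014 + 0.00012j
  m=-3: Y*=0.14746 - 0.29327j  Y=-0.00546 - 0.00033j  product -0.00090 + 0.00155j
  m=-2: Y*=-0.03034 - 0.14026j  Y=-0.02900 + 0.04591j  product 0.00732 + 0.00267j
  m=-1: Y*=0.31778 + 0.25640j  Y=0.16716 + 0.30331j  product -0.02465 + 0.13924j
  m=+0: Y*=0.01584 + 0.00000j  Y=1.05214 + 0.00000j  product 0.01667 + 0.00000j
  m=+1: Y*=-0.31778 + 0.25640j  Y=-0.16716 + 0.30331j  product -0.02465 - 0.13924j
  m=+2: Y*=-0.03034 + 0.14026j  Y=-0.02900 - 0.04591j  product 0.00732 - 0.00267j
  m=+3: Y*=-0.14746 - 0.29327j  Y=0.00546 - 0.00033j  product -0.00090 - 0.00155j
  m=+4: Y*=-0.43938 - 0.19938j  Y=-0.00017 + 0.00035j  product 0.00014 - 0.00012j
  m=+5: Y*=-0.33529 + 0.08665j  Y=-0.00001 - 0.00002j  product 0.00001 + 0.00000j
  m=+6: Y*=-0.09591 + 0.12909j  Y=0.00000 - 0.00000j  product -0.00000 + 0.00000j
  m=+7: Y*=0.00201 + 0.05026j  Y=-0.00000 + 0.00000j  product -0.00000 - 0.00000j
  m=+8: Y*=0.00634 + 0.00725j  Y=-0.00000 - 0.00000j  product 0.00000 - 0.00000j
Σ over m = -0.01949 - 0.00000j; ×(4π/17) → -0.01441 - 0.00000j. Real part: -0.014408

-0.014408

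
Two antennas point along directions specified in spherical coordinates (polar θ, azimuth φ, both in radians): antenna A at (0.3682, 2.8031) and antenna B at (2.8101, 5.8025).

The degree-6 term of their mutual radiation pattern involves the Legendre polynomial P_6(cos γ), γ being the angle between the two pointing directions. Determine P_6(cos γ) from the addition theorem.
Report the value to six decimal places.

Expand P_6 via completeness: Σ_{m} conj(Y_{6,m}) at Ω₁ times Y_{6,m} at Ω₂ —
  m=-6: Y*=-0.00047 - 0.00094j  Y=-0.00056 + 0.00015j  product 0.00000 + 0.00000j
  m=-5: Y*=0.00114 + 0.00936j  Y=0.00427 - 0.00389j  product 0.00004 + 0.00004j
  m=-4: Y*=0.01105 - 0.05015j  Y=-0.01219 + 0.03320j  product 0.00153 + 0.00098j
  m=-3: Y*=-0.09824 + 0.15833j  Y=-0.01863 - 0.14392j  product 0.02462 + 0.01119j
  m=-2: Y*=0.33992 - 0.27319j  Y=0.22286 + 0.31925j  product 0.16297 + 0.04764j
  m=-1: Y*=-0.50762 + 0.17870j  Y=-0.51228 - 0.26714j  product 0.30778 + 0.04406j
  m=+0: Y*=0.00490 + 0.00000j  Y=0.13805 + 0.00000j  product 0.00068 + 0.00000j
  m=+1: Y*=0.50762 + 0.17870j  Y=0.51228 - 0.26714j  product 0.30778 - 0.04406j
  m=+2: Y*=0.33992 + 0.27319j  Y=0.22286 - 0.31925j  product 0.16297 - 0.04764j
  m=+3: Y*=0.09824 + 0.15833j  Y=0.01863 - 0.14392j  product 0.02462 - 0.01119j
  m=+4: Y*=0.01105 + 0.05015j  Y=-0.01219 - 0.03320j  product 0.00153 - 0.00098j
  m=+5: Y*=-0.00114 + 0.00936j  Y=-0.00427 - 0.00389j  product 0.00004 - 0.00004j
  m=+6: Y*=-0.00047 + 0.00094j  Y=-0.00056 - 0.00015j  product 0.00000 - 0.00000j
Total Σ_m = 0.99456 + 0.00000j. Multiply by 0.966644: 0.96139 + 0.00000j. P_6(cos γ) = 0.961387

0.961387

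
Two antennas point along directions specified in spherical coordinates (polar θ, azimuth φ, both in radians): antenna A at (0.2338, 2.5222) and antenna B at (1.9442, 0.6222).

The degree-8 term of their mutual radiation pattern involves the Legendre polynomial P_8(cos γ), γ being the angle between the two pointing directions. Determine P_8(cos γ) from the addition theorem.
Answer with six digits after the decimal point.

-0.238319

Term-by-term m-sum for l=8 (normalisation 4π/17 = 0.739198):
  [-8]  conj(Y_{8,-8})(Ω₁) = 0.00000 + 0.00000j ; Y_{8,-8}(Ω₂) = 0.07631 + 0.28096j ; Δ = -0.00000 + 0.00000j
  [-7]  conj(Y_{8,-7})(Ω₁) = 0.00003 - 0.00007j ; Y_{8,-7}(Ω₂) = 0.15944 - 0.42749j ; Δ = -0.00002 - 0.00002j
  [-6]  conj(Y_{8,-6})(Ω₁) = -0.00064 + 0.00042j ; Y_{8,-6}(Ω₂) = -0.20277 + 0.13624j ; Δ = 0.00007 - 0.00017j
  [-5]  conj(Y_{8,-5})(Ω₁) = 0.00590 + 0.00026j ; Y_{8,-5}(Ω₂) = -0.20830 - 0.00637j ; Δ = -0.00123 - 0.00009j
  [-4]  conj(Y_{8,-4})(Ω₁) = -0.02656 - 0.02078j ; Y_{8,-4}(Ω₂) = 0.26435 + 0.20212j ; Δ = -0.00282 - 0.01086j
  [-3]  conj(Y_{8,-3})(Ω₁) = 0.03990 + 0.13498j ; Y_{8,-3}(Ω₂) = 0.01730 + 0.05678j ; Δ = -0.00697 + 0.00460j
  [-2]  conj(Y_{8,-2})(Ω₁) = 0.13179 - 0.38225j ; Y_{8,-2}(Ω₂) = 0.10724 - 0.31680j ; Δ = -0.10696 - 0.08274j
  [-1]  conj(Y_{8,-1})(Ω₁) = -0.54962 + 0.39188j ; Y_{8,-1}(Ω₂) = -0.00407 + 0.00292j ; Δ = 0.00109 - 0.00320j
  [+0]  conj(Y_{8,0})(Ω₁) = 0.26939 + 0.00000j ; Y_{8,0}(Ω₂) = -0.32931 + 0.00000j ; Δ = -0.08871 + 0.00000j
  [+1]  conj(Y_{8,1})(Ω₁) = 0.54962 + 0.39188j ; Y_{8,1}(Ω₂) = 0.00407 + 0.00292j ; Δ = 0.00109 + 0.00320j
  [+2]  conj(Y_{8,2})(Ω₁) = 0.13179 + 0.38225j ; Y_{8,2}(Ω₂) = 0.10724 + 0.31680j ; Δ = -0.10696 + 0.08274j
  [+3]  conj(Y_{8,3})(Ω₁) = -0.03990 + 0.13498j ; Y_{8,3}(Ω₂) = -0.01730 + 0.05678j ; Δ = -0.00697 - 0.00460j
  [+4]  conj(Y_{8,4})(Ω₁) = -0.02656 + 0.02078j ; Y_{8,4}(Ω₂) = 0.26435 - 0.20212j ; Δ = -0.00282 + 0.01086j
  [+5]  conj(Y_{8,5})(Ω₁) = -0.00590 + 0.00026j ; Y_{8,5}(Ω₂) = 0.20830 - 0.00637j ; Δ = -0.00123 + 0.00009j
  [+6]  conj(Y_{8,6})(Ω₁) = -0.00064 - 0.00042j ; Y_{8,6}(Ω₂) = -0.20277 - 0.13624j ; Δ = 0.00007 + 0.00017j
  [+7]  conj(Y_{8,7})(Ω₁) = -0.00003 - 0.00007j ; Y_{8,7}(Ω₂) = -0.15944 - 0.42749j ; Δ = -0.00002 + 0.00002j
  [+8]  conj(Y_{8,8})(Ω₁) = 0.00000 - 0.00000j ; Y_{8,8}(Ω₂) = 0.07631 - 0.28096j ; Δ = -0.00000 - 0.00000j
Accumulated sum -0.32240 + 0.00000j; after 4π/(2l+1) scaling, -0.23832 + 0.00000j ⇒ P_8 = -0.238319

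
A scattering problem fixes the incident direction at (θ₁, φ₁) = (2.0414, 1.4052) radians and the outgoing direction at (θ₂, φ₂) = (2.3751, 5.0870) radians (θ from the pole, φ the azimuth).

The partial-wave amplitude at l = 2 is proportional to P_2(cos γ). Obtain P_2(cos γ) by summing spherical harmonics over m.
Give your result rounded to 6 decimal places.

Expand P_2 via completeness: Σ_{m} conj(Y_{2,m}) at Ω₁ times Y_{2,m} at Ω₂ —
  m=-2: Y*=-0.290182+0.099782i  Y=-0.136073+0.126567i  product +0.026857-0.050305i
  m=-1: Y*=-0.051465-0.307943i  Y=-0.141241-0.359229i  product -0.103353+0.061982i
  m=+0: Y*=-0.120864-0.000000i  Y=+0.175579+0.000000i  product -0.021221-0.000000i
  m=+1: Y*=+0.051465-0.307943i  Y=+0.141241-0.359229i  product -0.103353-0.061982i
  m=+2: Y*=-0.290182-0.099782i  Y=-0.136073-0.126567i  product +0.026857+0.050305i
Σ over m = -0.174213+0.000000i; ×(4π/5) → -0.437846+0.000000i. Real part: -0.437846

-0.437846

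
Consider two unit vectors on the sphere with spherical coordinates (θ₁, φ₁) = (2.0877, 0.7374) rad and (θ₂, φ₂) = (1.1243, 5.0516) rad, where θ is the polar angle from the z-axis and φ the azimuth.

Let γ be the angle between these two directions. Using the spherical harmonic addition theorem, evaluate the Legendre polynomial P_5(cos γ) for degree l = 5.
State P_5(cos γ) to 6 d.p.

Summing Y*_{l m}(θ₁,φ₁)·Y_{l m}(θ₂,φ₂) over m ∈ [−5, 5]; prefactor 4π/(2·5+1) = 1.142397:
  m=-5: (-0.197037, -0.119563) × (0.274900, -0.034615) = (-0.058304, -0.026047)  (running Σ = (-0.058304, -0.026047))
  m=-4: (0.406694, -0.079056) × (0.089062, -0.409898) = (0.003816, -0.173744)  (running Σ = (-0.054488, -0.199791))
  m=-3: (-0.162927, 0.218188) × (-0.146469, -0.090440) = (0.043597, -0.017223)  (running Σ = (-0.010892, -0.217014))
  m=-2: (0.016219, 0.168437) × (0.204242, -0.164630) = (0.031042, 0.031732)  (running Σ = (0.020151, -0.185282))
  m=-1: (-0.240439, -0.218399) × (-0.084619, -0.239817) = (-0.032030, 0.076142)  (running Σ = (-0.011879, -0.109140))
  m=0: (-0.096054, -0.000000) × (0.208981, 0.000000) = (-0.020073, -0.000000)  (running Σ = (-0.031953, -0.109140))
  m=1: (0.240439, -0.218399) × (0.084619, -0.239817) = (-0.032030, -0.076142)  (running Σ = (-0.063983, -0.185282))
  m=2: (0.016219, -0.168437) × (0.204242, 0.164630) = (0.031042, -0.031732)  (running Σ = (-0.032940, -0.217014))
  m=3: (0.162927, 0.218188) × (0.146469, -0.090440) = (0.043597, 0.017223)  (running Σ = (0.010656, -0.199791))
  m=4: (0.406694, 0.079056) × (0.089062, 0.409898) = (0.003816, 0.173744)  (running Σ = (0.014472, -0.026047))
  m=5: (0.197037, -0.119563) × (-0.274900, -0.034615) = (-0.058304, 0.026047)  (running Σ = (-0.043832, 0.000000))
Σ over m = (-0.043832, 0.000000); ×(4π/11) → (-0.050073, 0.000000). Real part: -0.050073

-0.050073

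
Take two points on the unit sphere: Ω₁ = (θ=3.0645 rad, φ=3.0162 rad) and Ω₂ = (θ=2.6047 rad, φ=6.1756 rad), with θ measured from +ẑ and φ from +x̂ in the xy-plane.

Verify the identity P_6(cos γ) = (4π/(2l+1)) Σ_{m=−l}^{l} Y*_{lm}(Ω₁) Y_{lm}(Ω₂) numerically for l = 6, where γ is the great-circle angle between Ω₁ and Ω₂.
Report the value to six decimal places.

-0.410324

Addition theorem: P_6(cos γ) = (4π/13) Σ_m Y*_{lm}(Ω₁) Y_{lm}(Ω₂), m = −6…6:
  term(m=-6) = 0.00000 - 0.00000j   from Y*(Ω₁)=0.00000 - 0.00000j, Y(Ω₂)=0.00691 + 0.00520j
  term(m=-5) = -0.00000 + 0.00000j   from Y*(Ω₁)=0.00000 - 0.00000j, Y(Ω₂)=-0.04322 - 0.02579j
  term(m=-4) = 0.00002 - 0.00000j   from Y*(Ω₁)=0.00011 - 0.00006j, Y(Ω₂)=0.15805 + 0.07255j
  term(m=-3) = -0.00090 + 0.00005j   from Y*(Ω₁)=0.00219 - 0.00086j, Y(Ω₂)=-0.36383 - 0.12168j
  term(m=-2) = 0.01474 - 0.00053j   from Y*(Ω₁)=0.02941 - 0.00753j, Y(Ω₂)=0.47458 + 0.10372j
  term(m=-1) = -0.03750 + 0.00067j   from Y*(Ω₁)=0.24442 - 0.03081j, Y(Ω₂)=-0.15135 - 0.01635j
  term(m=+0) = -0.37721 + 0.00000j   from Y*(Ω₁)=0.95460 + 0.00000j, Y(Ω₂)=-0.39515 + 0.00000j
  term(m=+1) = -0.03750 - 0.00067j   from Y*(Ω₁)=-0.24442 - 0.03081j, Y(Ω₂)=0.15135 - 0.01635j
  term(m=+2) = 0.01474 + 0.00053j   from Y*(Ω₁)=0.02941 + 0.00753j, Y(Ω₂)=0.47458 - 0.10372j
  term(m=+3) = -0.00090 - 0.00005j   from Y*(Ω₁)=-0.00219 - 0.00086j, Y(Ω₂)=0.36383 - 0.12168j
  term(m=+4) = 0.00002 + 0.00000j   from Y*(Ω₁)=0.00011 + 0.00006j, Y(Ω₂)=0.15805 - 0.07255j
  term(m=+5) = -0.00000 - 0.00000j   from Y*(Ω₁)=-0.00000 - 0.00000j, Y(Ω₂)=0.04322 - 0.02579j
  term(m=+6) = 0.00000 + 0.00000j   from Y*(Ω₁)=0.00000 + 0.00000j, Y(Ω₂)=0.00691 - 0.00520j
Accumulated sum -0.42448 - 0.00000j; after 4π/(2l+1) scaling, -0.41032 - 0.00000j ⇒ P_6 = -0.410324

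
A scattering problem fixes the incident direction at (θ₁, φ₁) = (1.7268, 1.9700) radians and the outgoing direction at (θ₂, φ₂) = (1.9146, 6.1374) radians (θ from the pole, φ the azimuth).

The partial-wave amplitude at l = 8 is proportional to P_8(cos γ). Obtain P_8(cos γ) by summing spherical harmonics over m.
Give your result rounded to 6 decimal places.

Expand P_8 via completeness: Σ_{m} conj(Y_{8,m}) at Ω₁ times Y_{8,m} at Ω₂ —
  [-8]  conj(Y_{8,-8})(Ω₁) = -0.466799-0.024313i ; Y_{8,-8}(Ω₂) = +0.125222+0.292489i ; Δ = -0.051342-0.139578i
  [-7]  conj(Y_{8,-7})(Ω₁) = -0.100054-0.276530i ; Y_{8,-7}(Ω₂) = -0.238275-0.388376i ; Δ = -0.083557+0.104749i
  [-6]  conj(Y_{8,-6})(Ω₁) = -0.163821+0.151508i ; Y_{8,-6}(Ω₂) = +0.118376+0.141663i ; Δ = -0.040856-0.005272i
  [-5]  conj(Y_{8,-5})(Ω₁) = -0.285603-0.129335i ; Y_{8,-5}(Ω₂) = +0.195949+0.174980i ; Δ = -0.033332-0.075318i
  [-4]  conj(Y_{8,-4})(Ω₁) = -0.003438+0.132113i ; Y_{8,-4}(Ω₂) = -0.247369-0.163181i ; Δ = +0.022409-0.032120i
  [-3]  conj(Y_{8,-3})(Ω₁) = -0.291775+0.114239i ; Y_{8,-3}(Ω₂) = -0.122282-0.057174i ; Δ = +0.042210+0.002712i
  [-2]  conj(Y_{8,-2})(Ω₁) = +0.062534+0.064183i ; Y_{8,-2}(Ω₂) = +0.304813+0.091482i ; Δ = +0.013190+0.025284i
  [-1]  conj(Y_{8,-1})(Ω₁) = -0.120879+0.286542i ; Y_{8,-1}(Ω₂) = +0.075789+0.011128i ; Δ = -0.012350+0.020371i
  [+0]  conj(Y_{8,0})(Ω₁) = +0.076827-0.000000i ; Y_{8,0}(Ω₂) = -0.320258+0.000000i ; Δ = -0.024605+0.000000i
  [+1]  conj(Y_{8,1})(Ω₁) = +0.120879+0.286542i ; Y_{8,1}(Ω₂) = -0.075789+0.011128i ; Δ = -0.012350-0.020371i
  [+2]  conj(Y_{8,2})(Ω₁) = +0.062534-0.064183i ; Y_{8,2}(Ω₂) = +0.304813-0.091482i ; Δ = +0.013190-0.025284i
  [+3]  conj(Y_{8,3})(Ω₁) = +0.291775+0.114239i ; Y_{8,3}(Ω₂) = +0.122282-0.057174i ; Δ = +0.042210-0.002712i
  [+4]  conj(Y_{8,4})(Ω₁) = -0.003438-0.132113i ; Y_{8,4}(Ω₂) = -0.247369+0.163181i ; Δ = +0.022409+0.032120i
  [+5]  conj(Y_{8,5})(Ω₁) = +0.285603-0.129335i ; Y_{8,5}(Ω₂) = -0.195949+0.174980i ; Δ = -0.033332+0.075318i
  [+6]  conj(Y_{8,6})(Ω₁) = -0.163821-0.151508i ; Y_{8,6}(Ω₂) = +0.118376-0.141663i ; Δ = -0.040856+0.005272i
  [+7]  conj(Y_{8,7})(Ω₁) = +0.100054-0.276530i ; Y_{8,7}(Ω₂) = +0.238275-0.388376i ; Δ = -0.083557-0.104749i
  [+8]  conj(Y_{8,8})(Ω₁) = -0.466799+0.024313i ; Y_{8,8}(Ω₂) = +0.125222-0.292489i ; Δ = -0.051342+0.139578i
Σ over m = -0.311861+0.000000i; ×(4π/17) → -0.230527+0.000000i. Real part: -0.230527

-0.230527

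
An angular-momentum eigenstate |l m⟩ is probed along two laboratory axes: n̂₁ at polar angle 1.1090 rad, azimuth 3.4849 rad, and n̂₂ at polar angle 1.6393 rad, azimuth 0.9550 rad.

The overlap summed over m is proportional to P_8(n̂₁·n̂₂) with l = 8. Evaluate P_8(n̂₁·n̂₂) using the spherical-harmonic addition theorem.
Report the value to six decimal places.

Term-by-term m-sum for l=8 (normalisation 4π/17 = 0.739198):
  m=-8: (-0.196297, 0.081869) × (0.107416, -0.494300) = (0.019383, 0.105824)  (running Σ = (0.019383, 0.105824))
  m=-7: (0.313115, -0.285008) × (-0.127767, 0.054293) = (-0.024532, 0.053414)  (running Σ = (-0.005149, 0.159238))
  m=-6: (-0.180065, 0.338363) × (-0.293600, -0.181297) = (0.114212, -0.066698)  (running Σ = (0.109062, 0.092540))
  m=-5: (-0.000671, 0.004573) × (0.010084, 0.160850) = (-0.000742, -0.000062)  (running Σ = (0.108320, 0.092478))
  m=-4: (-0.068240, -0.340899) × (-0.229509, 0.184991) = (0.078725, 0.065615)  (running Σ = (0.187045, 0.158093))
  m=-3: (0.089795, 0.149505) × (0.164429, 0.046676) = (0.007787, 0.028774)  (running Σ = (0.194832, 0.186868))
  m=-2: (0.206790, 0.169498) × (0.090638, 0.256880) = (-0.024798, 0.068483)  (running Σ = (0.170034, 0.255351))
  m=-1: (-0.219369, -0.078416) × (0.101027, -0.142778) = (-0.033358, 0.023399)  (running Σ = (0.136676, 0.278750))
  m=0: (-0.236312, -0.000000) × (0.265763, 0.000000) = (-0.062803, -0.000000)  (running Σ = (0.073873, 0.278750))
  m=1: (0.219369, -0.078416) × (-0.101027, -0.142778) = (-0.033358, -0.023399)  (running Σ = (0.040515, 0.255351))
  m=2: (0.206790, -0.169498) × (0.090638, -0.256880) = (-0.024798, -0.068483)  (running Σ = (0.015717, 0.186868))
  m=3: (-0.089795, 0.149505) × (-0.164429, 0.046676) = (0.007787, -0.028774)  (running Σ = (0.023504, 0.158093))
  m=4: (-0.068240, 0.340899) × (-0.229509, -0.184991) = (0.078725, -0.065615)  (running Σ = (0.102229, 0.092478))
  m=5: (0.000671, 0.004573) × (-0.010084, 0.160850) = (-0.000742, 0.000062)  (running Σ = (0.101486, 0.092540))
  m=6: (-0.180065, -0.338363) × (-0.293600, 0.181297) = (0.114212, 0.066698)  (running Σ = (0.215698, 0.159238))
  m=7: (-0.313115, -0.285008) × (0.127767, 0.054293) = (-0.024532, -0.053414)  (running Σ = (0.191166, 0.105824))
  m=8: (-0.196297, -0.081869) × (0.107416, 0.494300) = (0.019383, -0.105824)  (running Σ = (0.210549, -0.000000))
Total Σ_m = (0.210549, -0.000000). Multiply by 0.739198: (0.155637, -0.000000). P_8(cos γ) = 0.155637

0.155637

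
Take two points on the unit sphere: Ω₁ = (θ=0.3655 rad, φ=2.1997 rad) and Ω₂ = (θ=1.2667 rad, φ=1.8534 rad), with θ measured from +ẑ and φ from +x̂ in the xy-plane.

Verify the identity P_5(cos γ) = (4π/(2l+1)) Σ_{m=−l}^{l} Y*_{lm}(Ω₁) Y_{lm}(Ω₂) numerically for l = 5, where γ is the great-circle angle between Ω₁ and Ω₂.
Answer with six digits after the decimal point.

Expand P_5 via completeness: Σ_{m} conj(Y_{5,m}) at Ω₁ times Y_{5,m} at Ω₂ —
  m=-5: Y*=0.00001 - 0.00271j  Y=-0.36243 - 0.05766j  product -0.00016 + 0.00098j
  m=-4: Y*=-0.01813 + 0.01311j  Y=0.15526 - 0.32946j  product 0.00150 + 0.00801j
  m=-3: Y*=0.10285 + 0.03362j  Y=-0.04350 - 0.03838j  product -0.00318 - 0.00541j
  m=-2: Y*=-0.10066 - 0.31103j  Y=0.28519 - 0.18087j  product -0.08496 - 0.07050j
  m=-1: Y*=-0.32093 + 0.44118j  Y=0.00736 + 0.02536j  product -0.01355 - 0.00489j
  m=+0: Y*=0.20472 + 0.00000j  Y=0.32323 + 0.00000j  product 0.06617 + 0.00000j
  m=+1: Y*=0.32093 + 0.44118j  Y=-0.00736 + 0.02536j  product -0.01355 + 0.00489j
  m=+2: Y*=-0.10066 + 0.31103j  Y=0.28519 + 0.18087j  product -0.08496 + 0.07050j
  m=+3: Y*=-0.10285 + 0.03362j  Y=0.04350 - 0.03838j  product -0.00318 + 0.00541j
  m=+4: Y*=-0.01813 - 0.01311j  Y=0.15526 + 0.32946j  product 0.00150 - 0.00801j
  m=+5: Y*=-0.00001 - 0.00271j  Y=0.36243 - 0.05766j  product -0.00016 - 0.00098j
Accumulated sum -0.13453 + 0.00000j; after 4π/(2l+1) scaling, -0.15369 + 0.00000j ⇒ P_5 = -0.153690

-0.153690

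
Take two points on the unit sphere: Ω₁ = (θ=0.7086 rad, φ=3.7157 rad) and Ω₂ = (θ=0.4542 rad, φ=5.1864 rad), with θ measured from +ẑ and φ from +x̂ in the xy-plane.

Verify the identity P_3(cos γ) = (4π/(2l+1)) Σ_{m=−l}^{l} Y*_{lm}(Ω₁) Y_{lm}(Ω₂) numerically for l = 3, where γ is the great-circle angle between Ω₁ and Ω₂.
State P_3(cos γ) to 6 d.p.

-0.168338

Expand P_3 via completeness: Σ_{m} conj(Y_{3,m}) at Ω₁ times Y_{3,m} at Ω₂ —
  [-3]  conj(Y_{3,-3})(Ω₁) = (0.017357, -0.113671) ; Y_{3,-3}(Ω₂) = (-0.034848, -0.005223) ; Δ = (-0.001199, 0.003871)
  [-2]  conj(Y_{3,-2})(Ω₁) = (0.134774, 0.299717) ; Y_{3,-2}(Ω₂) = (-0.103115, 0.143594) ; Δ = (-0.056935, -0.011553)
  [-1]  conj(Y_{3,-1})(Ω₁) = (-0.332443, -0.215017) ; Y_{3,-1}(Ω₂) = (0.196597, 0.383213) ; Δ = (0.017040, -0.169668)
  [+0]  conj(Y_{3,0})(Ω₁) = (-0.033298, -0.000000) ; Y_{3,0}(Ω₂) = (0.347923, 0.000000) ; Δ = (-0.011585, -0.000000)
  [+1]  conj(Y_{3,1})(Ω₁) = (0.332443, -0.215017) ; Y_{3,1}(Ω₂) = (-0.196597, 0.383213) ; Δ = (0.017040, 0.169668)
  [+2]  conj(Y_{3,2})(Ω₁) = (0.134774, -0.299717) ; Y_{3,2}(Ω₂) = (-0.103115, -0.143594) ; Δ = (-0.056935, 0.011553)
  [+3]  conj(Y_{3,3})(Ω₁) = (-0.017357, -0.113671) ; Y_{3,3}(Ω₂) = (0.034848, -0.005223) ; Δ = (-0.001199, -0.003871)
Accumulated sum (-0.093771, -0.000000); after 4π/(2l+1) scaling, (-0.168338, -0.000000) ⇒ P_3 = -0.168338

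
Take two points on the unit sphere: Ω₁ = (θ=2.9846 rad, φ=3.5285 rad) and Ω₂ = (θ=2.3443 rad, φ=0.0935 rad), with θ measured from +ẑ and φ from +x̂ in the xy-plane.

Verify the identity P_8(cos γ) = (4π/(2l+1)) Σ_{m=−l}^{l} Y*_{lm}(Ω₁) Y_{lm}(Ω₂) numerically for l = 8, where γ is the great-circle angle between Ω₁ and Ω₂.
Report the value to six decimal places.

0.168273

Summing Y*_{l m}(θ₁,φ₁)·Y_{l m}(θ₂,φ₂) over m ∈ [−8, 8]; prefactor 4π/(2·8+1) = 0.739198:
  term(m=-8) = -0.00000 + 0.00000j   from Y*(Ω₁)=-0.00000 + 0.00000j, Y(Ω₂)=0.02594 - 0.02407j
  term(m=-7) = 0.00000 - 0.00000j   from Y*(Ω₁)=-0.00000 + 0.00000j, Y(Ω₂)=-0.10967 + 0.08415j
  term(m=-6) = -0.00000 + 0.00002j   from Y*(Ω₁)=-0.00005 + 0.00005j, Y(Ω₂)=0.27026 - 0.16981j
  term(m=-5) = -0.00004 - 0.00040j   from Y*(Ω₁)=-0.00031 + 0.00082j, Y(Ω₂)=-0.41089 + 0.20743j
  term(m=-4) = 0.00099 + 0.00235j   from Y*(Ω₁)=0.00018 + 0.00758j, Y(Ω₂)=0.31318 - 0.12291j
  term(m=-3) = 0.00276 + 0.00334j   from Y*(Ω₁)=0.01939 + 0.04461j, Y(Ω₂)=0.08571 - 0.02469j
  term(m=-2) = -0.07046 - 0.04685j   from Y*(Ω₁)=0.15715 + 0.15355j, Y(Ω₂)=-0.37839 + 0.07160j
  term(m=-1) = 0.05498 + 0.01661j   from Y*(Ω₁)=0.57081 + 0.23257j, Y(Ω₂)=0.09277 - 0.00870j
  term(m=+0) = 0.25120 + 0.00000j   from Y*(Ω₁)=0.70113 + 0.00000j, Y(Ω₂)=0.35827 + 0.00000j
  term(m=+1) = 0.05498 - 0.01661j   from Y*(Ω₁)=-0.57081 + 0.23257j, Y(Ω₂)=-0.09277 - 0.00870j
  term(m=+2) = -0.07046 + 0.04685j   from Y*(Ω₁)=0.15715 - 0.15355j, Y(Ω₂)=-0.37839 - 0.07160j
  term(m=+3) = 0.00276 - 0.00334j   from Y*(Ω₁)=-0.01939 + 0.04461j, Y(Ω₂)=-0.08571 - 0.02469j
  term(m=+4) = 0.00099 - 0.00235j   from Y*(Ω₁)=0.00018 - 0.00758j, Y(Ω₂)=0.31318 + 0.12291j
  term(m=+5) = -0.00004 + 0.00040j   from Y*(Ω₁)=0.00031 + 0.00082j, Y(Ω₂)=0.41089 + 0.20743j
  term(m=+6) = -0.00000 - 0.00002j   from Y*(Ω₁)=-0.00005 - 0.00005j, Y(Ω₂)=0.27026 + 0.16981j
  term(m=+7) = 0.00000 + 0.00000j   from Y*(Ω₁)=0.00000 + 0.00000j, Y(Ω₂)=0.10967 + 0.08415j
  term(m=+8) = -0.00000 - 0.00000j   from Y*(Ω₁)=-0.00000 - 0.00000j, Y(Ω₂)=0.02594 + 0.02407j
Total Σ_m = 0.22764 - 0.00000j. Multiply by 0.739198: 0.16827 - 0.00000j. P_8(cos γ) = 0.168273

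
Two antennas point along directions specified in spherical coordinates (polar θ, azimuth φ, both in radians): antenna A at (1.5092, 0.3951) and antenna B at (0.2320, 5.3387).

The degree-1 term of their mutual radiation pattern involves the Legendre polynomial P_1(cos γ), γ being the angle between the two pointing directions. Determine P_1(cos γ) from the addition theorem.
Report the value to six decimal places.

0.112497

Addition theorem: P_1(cos γ) = (4π/3) Σ_m Y*_{lm}(Ω₁) Y_{lm}(Ω₂), m = −1…1:
  term(m=-1) = (0.006277, 0.026664)   from Y*(Ω₁)=(0.318272, 0.132729), Y(Ω₂)=(0.046563, 0.064360)
  term(m=+0) = (0.014302, 0.000000)   from Y*(Ω₁)=(0.030077, -0.000000), Y(Ω₂)=(0.475512, 0.000000)
  term(m=+1) = (0.006277, -0.026664)   from Y*(Ω₁)=(-0.318272, 0.132729), Y(Ω₂)=(-0.046563, 0.064360)
Accumulated sum (0.026857, 0.000000); after 4π/(2l+1) scaling, (0.112497, 0.000000) ⇒ P_1 = 0.112497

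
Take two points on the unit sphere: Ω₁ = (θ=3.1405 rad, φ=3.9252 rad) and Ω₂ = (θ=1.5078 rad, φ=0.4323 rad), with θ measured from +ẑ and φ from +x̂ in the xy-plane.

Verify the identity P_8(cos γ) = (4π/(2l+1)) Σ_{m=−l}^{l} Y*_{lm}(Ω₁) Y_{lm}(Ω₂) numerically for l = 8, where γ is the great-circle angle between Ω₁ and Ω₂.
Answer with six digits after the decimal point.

Addition theorem: P_8(cos γ) = (4π/17) Σ_m Y*_{lm}(Ω₁) Y_{lm}(Ω₂), m = −8…8:
  term(m=-8) = -0.000000+0.000000i   from Y*(Ω₁)=+0.000000-0.000000i, Y(Ω₂)=-0.482060+0.158043i
  term(m=-7) = -0.000000+0.000000i   from Y*(Ω₁)=+0.000000-0.000000i, Y(Ω₂)=-0.127150-0.014751i
  term(m=-6) = +0.000000-0.000000i   from Y*(Ω₁)=-0.000000-0.000000i, Y(Ω₂)=+0.298655+0.182201i
  term(m=-5) = +0.000000-0.000000i   from Y*(Ω₁)=-0.000000-0.000000i, Y(Ω₂)=+0.083010+0.123789i
  term(m=-4) = +0.000000+0.000000i   from Y*(Ω₁)=-0.000000+0.000000i, Y(Ω₂)=-0.047539-0.297601i
  term(m=-3) = +0.000000+0.000000i   from Y*(Ω₁)=-0.000000+0.000000i, Y(Ω₂)=+0.042841-0.152483i
  term(m=-2) = -0.000003-0.000002i   from Y*(Ω₁)=+0.000000+0.000012i, Y(Ω₂)=-0.181685+0.213011i
  term(m=-1) = -0.000821-0.000301i   from Y*(Ω₁)=+0.003819+0.003806i, Y(Ω₂)=-0.147313+0.067972i
  term(m=+0) = +0.318268+0.000000i   from Y*(Ω₁)=+1.163082-0.000000i, Y(Ω₂)=+0.273642+0.000000i
  term(m=+1) = -0.000821+0.000301i   from Y*(Ω₁)=-0.003819+0.003806i, Y(Ω₂)=+0.147313+0.067972i
  term(m=+2) = -0.000003+0.000002i   from Y*(Ω₁)=+0.000000-0.000012i, Y(Ω₂)=-0.181685-0.213011i
  term(m=+3) = +0.000000-0.000000i   from Y*(Ω₁)=+0.000000+0.000000i, Y(Ω₂)=-0.042841-0.152483i
  term(m=+4) = +0.000000-0.000000i   from Y*(Ω₁)=-0.000000-0.000000i, Y(Ω₂)=-0.047539+0.297601i
  term(m=+5) = +0.000000+0.000000i   from Y*(Ω₁)=+0.000000-0.000000i, Y(Ω₂)=-0.083010+0.123789i
  term(m=+6) = +0.000000+0.000000i   from Y*(Ω₁)=-0.000000+0.000000i, Y(Ω₂)=+0.298655-0.182201i
  term(m=+7) = -0.000000-0.000000i   from Y*(Ω₁)=-0.000000-0.000000i, Y(Ω₂)=+0.127150-0.014751i
  term(m=+8) = -0.000000-0.000000i   from Y*(Ω₁)=+0.000000+0.000000i, Y(Ω₂)=-0.482060-0.158043i
Total Σ_m = +0.316620-0.000000i. Multiply by 0.739198: +0.234045-0.000000i. P_8(cos γ) = 0.234045

0.234045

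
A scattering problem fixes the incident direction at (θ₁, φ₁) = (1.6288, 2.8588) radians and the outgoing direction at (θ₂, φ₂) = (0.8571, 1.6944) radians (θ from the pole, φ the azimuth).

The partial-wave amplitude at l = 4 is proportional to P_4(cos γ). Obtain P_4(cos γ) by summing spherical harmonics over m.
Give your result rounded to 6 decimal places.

Addition theorem: P_4(cos γ) = (4π/9) Σ_m Y*_{lm}(Ω₁) Y_{lm}(Ω₂), m = −4…4:
  m=-4: Y*=(0.187078, -0.397766)  Y=(0.127208, -0.068575)  product (-0.003479, -0.063428)
  m=-3: Y*=(0.047736, -0.054162)  Y=(0.128267, 0.329909)  product (0.023991, 0.008801)
  m=-2: Y*=(-0.274859, 0.174469)  Y=(-0.370672, 0.093546)  product (0.085562, -0.090383)
  m=-1: Y*=(-0.078257, 0.022740)  Y=(0.000006, 0.000045)  product (-0.000001, -0.000003)
  m=+0: Y*=(0.306733, -0.000000)  Y=(-0.362693, 0.000000)  product (-0.111250, 0.000000)
  m=+1: Y*=(0.078257, 0.022740)  Y=(-0.000006, 0.000045)  product (-0.000001, 0.000003)
  m=+2: Y*=(-0.274859, -0.174469)  Y=(-0.370672, -0.093546)  product (0.085562, 0.090383)
  m=+3: Y*=(-0.047736, -0.054162)  Y=(-0.128267, 0.329909)  product (0.023991, -0.008801)
  m=+4: Y*=(0.187078, 0.397766)  Y=(0.127208, 0.068575)  product (-0.003479, 0.063428)
Total Σ_m = (0.100895, -0.000000). Multiply by 1.396263: (0.140877, -0.000000). P_4(cos γ) = 0.140877

0.140877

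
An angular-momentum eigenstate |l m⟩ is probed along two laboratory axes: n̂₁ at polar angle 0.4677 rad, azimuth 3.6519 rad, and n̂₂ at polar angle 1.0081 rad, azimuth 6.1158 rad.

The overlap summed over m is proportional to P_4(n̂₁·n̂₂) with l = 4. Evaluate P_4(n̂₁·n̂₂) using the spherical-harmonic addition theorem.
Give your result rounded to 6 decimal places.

Term-by-term m-sum for l=4 (normalisation 4π/9 = 1.396263):
  [-4]  conj(Y_{4,-4})(Ω₁) = -0.00829 + 0.01630j ; Y_{4,-4}(Ω₂) = 0.17760 + 0.14057j ; Δ = -0.00376 + 0.00173j
  [-3]  conj(Y_{4,-3})(Ω₁) = -0.00408 - 0.10230j ; Y_{4,-3}(Ω₂) = 0.35417 + 0.19447j ; Δ = 0.01845 - 0.03702j
  [-2]  conj(Y_{4,-2})(Ω₁) = 0.16272 + 0.26529j ; Y_{4,-2}(Ω₂) = 0.22426 + 0.07801j ; Δ = 0.01579 + 0.07219j
  [-1]  conj(Y_{4,-1})(Ω₁) = -0.42814 - 0.23966j ; Y_{4,-1}(Ω₂) = -0.21214 - 0.03584j ; Δ = 0.08224 + 0.06619j
  [+0]  conj(Y_{4,0})(Ω₁) = 0.13920 + 0.00000j ; Y_{4,0}(Ω₂) = -0.28594 + 0.00000j ; Δ = -0.03980 + 0.00000j
  [+1]  conj(Y_{4,1})(Ω₁) = 0.42814 - 0.23966j ; Y_{4,1}(Ω₂) = 0.21214 - 0.03584j ; Δ = 0.08224 - 0.06619j
  [+2]  conj(Y_{4,2})(Ω₁) = 0.16272 - 0.26529j ; Y_{4,2}(Ω₂) = 0.22426 - 0.07801j ; Δ = 0.01579 - 0.07219j
  [+3]  conj(Y_{4,3})(Ω₁) = 0.00408 - 0.10230j ; Y_{4,3}(Ω₂) = -0.35417 + 0.19447j ; Δ = 0.01845 + 0.03702j
  [+4]  conj(Y_{4,4})(Ω₁) = -0.00829 - 0.01630j ; Y_{4,4}(Ω₂) = 0.17760 - 0.14057j ; Δ = -0.00376 - 0.00173j
Accumulated sum 0.18563 - 0.00000j; after 4π/(2l+1) scaling, 0.25919 - 0.00000j ⇒ P_4 = 0.259191

0.259191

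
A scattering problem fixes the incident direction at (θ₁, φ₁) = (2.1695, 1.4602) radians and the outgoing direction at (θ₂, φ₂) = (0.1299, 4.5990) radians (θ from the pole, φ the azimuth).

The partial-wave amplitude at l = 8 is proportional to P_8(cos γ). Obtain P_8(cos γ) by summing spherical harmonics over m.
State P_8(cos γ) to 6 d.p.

0.315413

Expand P_8 via completeness: Σ_{m} conj(Y_{8,m}) at Ω₁ times Y_{8,m} at Ω₂ —
  m=-8: Y*=(0.070797, -0.086477)  Y=(0.000000, 0.000000)  product (0.000000, 0.000000)
  m=-7: Y*=(0.213226, 0.218067)  Y=(0.000001, -0.000001)  product (0.000000, 0.000000)
  m=-6: Y*=(-0.354687, 0.277313)  Y=(-0.000019, -0.000015)  product (0.000011, 0.000000)
  m=-5: Y*=(-0.163340, -0.264640)  Y=(-0.000186, 0.000291)  product (0.000107, 0.000002)
  m=-4: Y*=(-0.099775, 0.047263)  Y=(0.003277, 0.001597)  product (-0.000402, -0.000004)
  m=-3: Y*=(-0.119645, -0.347274)  Y=(0.009508, -0.026865)  product (-0.010467, -0.000088)
  m=-2: Y*=(0.077863, -0.017509)  Y=(-0.153602, -0.035443)  product (-0.012580, -0.000070)
  m=-1: Y*=(-0.036492, -0.328607)  Y=(-0.062144, 0.545713)  product (0.181593, 0.000507)
  m=+0: Y*=(0.131857, -0.000000)  Y=(0.835546, 0.000000)  product (0.110173, 0.000000)
  m=+1: Y*=(0.036492, -0.328607)  Y=(0.062144, 0.545713)  product (0.181593, -0.000507)
  m=+2: Y*=(0.077863, 0.017509)  Y=(-0.153602, 0.035443)  product (-0.012580, 0.000070)
  m=+3: Y*=(0.119645, -0.347274)  Y=(-0.009508, -0.026865)  product (-0.010467, 0.000088)
  m=+4: Y*=(-0.099775, -0.047263)  Y=(0.003277, -0.001597)  product (-0.000402, 0.000004)
  m=+5: Y*=(0.163340, -0.264640)  Y=(0.000186, 0.000291)  product (0.000107, -0.000002)
  m=+6: Y*=(-0.354687, -0.277313)  Y=(-0.000019, 0.000015)  product (0.000011, -0.000000)
  m=+7: Y*=(-0.213226, 0.218067)  Y=(-0.000001, -0.000001)  product (0.000000, -0.000000)
  m=+8: Y*=(0.070797, 0.086477)  Y=(0.000000, -0.000000)  product (0.000000, -0.000000)
Σ over m = (0.426696, 0.000000); ×(4π/17) → (0.315413, 0.000000). Real part: 0.315413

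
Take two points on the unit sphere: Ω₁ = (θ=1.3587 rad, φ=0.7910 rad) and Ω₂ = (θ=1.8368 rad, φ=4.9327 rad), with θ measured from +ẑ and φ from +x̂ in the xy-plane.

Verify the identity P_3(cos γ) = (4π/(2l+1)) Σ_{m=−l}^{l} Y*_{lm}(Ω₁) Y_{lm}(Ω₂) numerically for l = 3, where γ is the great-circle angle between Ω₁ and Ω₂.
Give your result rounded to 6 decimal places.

Addition theorem: P_3(cos γ) = (4π/7) Σ_m Y*_{lm}(Ω₁) Y_{lm}(Ω₂), m = −3…3:
  term(m=-3) = +0.144615+0.020567i   from Y*(Ω₁)=-0.280223+0.270959i, Y(Ω₂)=-0.230030-0.295821i
  term(m=-2) = +0.021408+0.046751i   from Y*(Ω₁)=-0.002303+0.205591i, Y(Ω₂)=+0.226205-0.106665i
  term(m=-1) = -0.027113+0.042236i   from Y*(Ω₁)=-0.172926-0.174874i, Y(Ω₂)=-0.044597-0.199142i
  term(m=+0) = -0.056837-0.000000i   from Y*(Ω₁)=-0.218266-0.000000i, Y(Ω₂)=+0.260404+0.000000i
  term(m=+1) = -0.027113-0.042236i   from Y*(Ω₁)=+0.172926-0.174874i, Y(Ω₂)=+0.044597-0.199142i
  term(m=+2) = +0.021408-0.046751i   from Y*(Ω₁)=-0.002303-0.205591i, Y(Ω₂)=+0.226205+0.106665i
  term(m=+3) = +0.144615-0.020567i   from Y*(Ω₁)=+0.280223+0.270959i, Y(Ω₂)=+0.230030-0.295821i
Accumulated sum +0.220984+0.000000i; after 4π/(2l+1) scaling, +0.396710+0.000000i ⇒ P_3 = 0.396710

0.396710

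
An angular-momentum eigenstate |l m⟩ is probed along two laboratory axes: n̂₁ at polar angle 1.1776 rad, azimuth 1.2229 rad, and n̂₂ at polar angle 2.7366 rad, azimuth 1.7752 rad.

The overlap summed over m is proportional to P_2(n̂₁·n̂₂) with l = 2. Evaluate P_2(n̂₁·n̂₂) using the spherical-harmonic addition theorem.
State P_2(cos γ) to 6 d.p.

-0.497314

Addition theorem: P_2(cos γ) = (4π/5) Σ_m Y*_{lm}(Ω₁) Y_{lm}(Ω₂), m = −2…2:
  term(m=-2) = (0.008883, -0.017654)   from Y*(Ω₁)=(-0.252960, 0.211252), Y(Ω₂)=(-0.055026, 0.023838)
  term(m=-1) = (-0.065119, 0.040131)   from Y*(Ω₁)=(0.093211, 0.257029), Y(Ω₂)=(0.056789, 0.273945)
  term(m=+0) = (-0.085405, -0.000000)   from Y*(Ω₁)=(-0.176495, -0.000000), Y(Ω₂)=(0.483894, 0.000000)
  term(m=+1) = (-0.065119, -0.040131)   from Y*(Ω₁)=(-0.093211, 0.257029), Y(Ω₂)=(-0.056789, 0.273945)
  term(m=+2) = (0.008883, 0.017654)   from Y*(Ω₁)=(-0.252960, -0.211252), Y(Ω₂)=(-0.055026, -0.023838)
Σ over m = (-0.197875, 0.000000); ×(4π/5) → (-0.497314, 0.000000). Real part: -0.497314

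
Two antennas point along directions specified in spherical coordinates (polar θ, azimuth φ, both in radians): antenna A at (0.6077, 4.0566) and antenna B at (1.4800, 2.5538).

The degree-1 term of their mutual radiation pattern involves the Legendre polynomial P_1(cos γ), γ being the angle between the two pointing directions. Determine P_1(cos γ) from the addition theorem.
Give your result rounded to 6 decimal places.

0.113073

Expand P_1 via completeness: Σ_{m} conj(Y_{1,m}) at Ω₁ times Y_{1,m} at Ω₂ —
  [-1]  conj(Y_{1,-1})(Ω₁) = -0.12029 - 0.15635j ; Y_{1,-1}(Ω₂) = -0.28632 - 0.19080j ; Δ = 0.00461 + 0.06772j
  [+0]  conj(Y_{1,0})(Ω₁) = 0.40112 + 0.00000j ; Y_{1,0}(Ω₂) = 0.04430 + 0.00000j ; Δ = 0.01777 + 0.00000j
  [+1]  conj(Y_{1,1})(Ω₁) = 0.12029 - 0.15635j ; Y_{1,1}(Ω₂) = 0.28632 - 0.19080j ; Δ = 0.00461 - 0.06772j
Total Σ_m = 0.02699 + 0.00000j. Multiply by 4.188790: 0.11307 + 0.00000j. P_1(cos γ) = 0.113073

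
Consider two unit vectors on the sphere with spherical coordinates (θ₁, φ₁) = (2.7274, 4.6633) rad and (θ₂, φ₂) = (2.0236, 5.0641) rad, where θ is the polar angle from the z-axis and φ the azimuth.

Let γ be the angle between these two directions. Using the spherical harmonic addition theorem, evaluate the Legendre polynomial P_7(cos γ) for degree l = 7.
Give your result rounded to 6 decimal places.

Term-by-term m-sum for l=7 (normalisation 4π/15 = 0.837758):
  m=-7: 0.00029 + 0.00081j × -0.14941 + 0.18491j = -0.00019 - 0.00007j  (running Σ = -0.00019 - 0.00007j)
  m=-6: 0.00696 - 0.00211j × -0.22230 - 0.37130j = -0.00233 - 0.00212j  (running Σ = -0.00252 - 0.00218j)
  m=-5: -0.00931 - 0.03718j × 0.31540 - 0.05993j = -0.00517 - 0.01117j  (running Σ = -0.00769 - 0.01335j)
  m=-4: -0.13645 + 0.02714j × 0.01754 - 0.10601j = 0.00048 + 0.01494j  (running Σ = -0.00721 + 0.00159j)
  m=-3: 0.05092 + 0.34325j × 0.30748 + 0.17429j = -0.04417 + 0.11442j  (running Σ = -0.05137 + 0.11601j)
  m=-2: 0.53665 - 0.05286j × -0.03441 + 0.02918j = -0.01692 + 0.01748j  (running Σ = -0.06830 + 0.13349j)
  m=-1: -0.01638 - 0.33337j × 0.11305 + 0.30806j = 0.10085 - 0.04273j  (running Σ = 0.03255 + 0.09075j)
  m=0: 0.32662 + 0.00000j × -0.08697 + 0.00000j = -0.02841 + 0.00000j  (running Σ = 0.00415 + 0.09075j)
  m=1: 0.01638 - 0.33337j × -0.11305 + 0.30806j = 0.10085 + 0.04273j  (running Σ = 0.10500 + 0.13349j)
  m=2: 0.53665 + 0.05286j × -0.03441 - 0.02918j = -0.01692 - 0.01748j  (running Σ = 0.08807 + 0.11601j)
  m=3: -0.05092 + 0.34325j × -0.30748 + 0.17429j = -0.04417 - 0.11442j  (running Σ = 0.04391 + 0.00159j)
  m=4: -0.13645 - 0.02714j × 0.01754 + 0.10601j = 0.00048 - 0.01494j  (running Σ = 0.04439 - 0.01335j)
  m=5: 0.00931 - 0.03718j × -0.31540 - 0.05993j = -0.00517 + 0.01117j  (running Σ = 0.03923 - 0.00218j)
  m=6: 0.00696 + 0.00211j × -0.22230 + 0.37130j = -0.00233 + 0.00212j  (running Σ = 0.03689 - 0.00007j)
  m=7: -0.00029 + 0.00081j × 0.14941 + 0.18491j = -0.00019 + 0.00007j  (running Σ = 0.03670 - 0.00000j)
Total Σ_m = 0.03670 - 0.00000j. Multiply by 0.837758: 0.03075 - 0.00000j. P_7(cos γ) = 0.030747

0.030747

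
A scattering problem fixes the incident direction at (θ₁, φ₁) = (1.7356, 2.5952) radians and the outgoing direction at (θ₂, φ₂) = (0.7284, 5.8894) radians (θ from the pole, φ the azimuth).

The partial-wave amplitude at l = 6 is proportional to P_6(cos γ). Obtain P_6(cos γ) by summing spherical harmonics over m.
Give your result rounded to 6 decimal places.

Summing Y*_{l m}(θ₁,φ₁)·Y_{l m}(θ₂,φ₂) over m ∈ [−6, 6]; prefactor 4π/(2·6+1) = 0.966644:
  [-6]  conj(Y_{6,-6})(Ω₁) = -0.440961+0.060686i ; Y_{6,-6}(Ω₂) = -0.029916+0.029528i ; Δ = +0.011400-0.014836i
  [-5]  conj(Y_{6,-5})(Ω₁) = -0.235226-0.102133i ; Y_{6,-5}(Ω₂) = -0.063285+0.150466i ; Δ = +0.030254-0.028930i
  [-4]  conj(Y_{6,-4})(Ω₁) = +0.137164+0.194270i ; Y_{6,-4}(Ω₂) = -0.001560+0.359085i ; Δ = -0.069973+0.048950i
  [-3]  conj(Y_{6,-3})(Ω₁) = +0.018952+0.276724i ; Y_{6,-3}(Ω₂) = +0.170158+0.414615i ; Δ = -0.111509+0.054945i
  [-2]  conj(Y_{6,-2})(Ω₁) = +0.078645-0.151799i ; Y_{6,-2}(Ω₂) = +0.123201+0.123738i ; Δ = +0.028472-0.008970i
  [-1]  conj(Y_{6,-1})(Ω₁) = +0.240191-0.146073i ; Y_{6,-1}(Ω₂) = -0.278308-0.115633i ; Δ = -0.083738+0.012879i
  [+0]  conj(Y_{6,0})(Ω₁) = -0.152413-0.000000i ; Y_{6,0}(Ω₂) = -0.274667+0.000000i ; Δ = +0.041863+0.000000i
  [+1]  conj(Y_{6,1})(Ω₁) = -0.240191-0.146073i ; Y_{6,1}(Ω₂) = +0.278308-0.115633i ; Δ = -0.083738-0.012879i
  [+2]  conj(Y_{6,2})(Ω₁) = +0.078645+0.151799i ; Y_{6,2}(Ω₂) = +0.123201-0.123738i ; Δ = +0.028472+0.008970i
  [+3]  conj(Y_{6,3})(Ω₁) = -0.018952+0.276724i ; Y_{6,3}(Ω₂) = -0.170158+0.414615i ; Δ = -0.111509-0.054945i
  [+4]  conj(Y_{6,4})(Ω₁) = +0.137164-0.194270i ; Y_{6,4}(Ω₂) = -0.001560-0.359085i ; Δ = -0.069973-0.048950i
  [+5]  conj(Y_{6,5})(Ω₁) = +0.235226-0.102133i ; Y_{6,5}(Ω₂) = +0.063285+0.150466i ; Δ = +0.030254+0.028930i
  [+6]  conj(Y_{6,6})(Ω₁) = -0.440961-0.060686i ; Y_{6,6}(Ω₂) = -0.029916-0.029528i ; Δ = +0.011400+0.014836i
Σ over m = -0.348326-0.000000i; ×(4π/13) → -0.336707-0.000000i. Real part: -0.336707

-0.336707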